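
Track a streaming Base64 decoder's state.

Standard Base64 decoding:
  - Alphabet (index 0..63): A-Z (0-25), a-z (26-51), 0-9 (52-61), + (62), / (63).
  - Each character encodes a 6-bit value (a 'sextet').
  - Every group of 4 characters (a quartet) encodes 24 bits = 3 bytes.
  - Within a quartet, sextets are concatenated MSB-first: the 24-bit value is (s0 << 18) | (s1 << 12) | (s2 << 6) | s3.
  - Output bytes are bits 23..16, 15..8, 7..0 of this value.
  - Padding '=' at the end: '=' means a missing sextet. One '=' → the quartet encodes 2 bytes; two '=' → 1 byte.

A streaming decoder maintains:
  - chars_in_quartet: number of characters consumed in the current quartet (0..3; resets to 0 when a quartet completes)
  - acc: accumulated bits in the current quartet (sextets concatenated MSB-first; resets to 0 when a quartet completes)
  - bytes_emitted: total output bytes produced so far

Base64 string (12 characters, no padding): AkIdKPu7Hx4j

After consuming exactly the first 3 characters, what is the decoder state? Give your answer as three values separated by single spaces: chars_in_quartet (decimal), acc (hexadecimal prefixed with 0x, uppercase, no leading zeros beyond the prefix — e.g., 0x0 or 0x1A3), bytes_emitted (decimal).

After char 0 ('A'=0): chars_in_quartet=1 acc=0x0 bytes_emitted=0
After char 1 ('k'=36): chars_in_quartet=2 acc=0x24 bytes_emitted=0
After char 2 ('I'=8): chars_in_quartet=3 acc=0x908 bytes_emitted=0

Answer: 3 0x908 0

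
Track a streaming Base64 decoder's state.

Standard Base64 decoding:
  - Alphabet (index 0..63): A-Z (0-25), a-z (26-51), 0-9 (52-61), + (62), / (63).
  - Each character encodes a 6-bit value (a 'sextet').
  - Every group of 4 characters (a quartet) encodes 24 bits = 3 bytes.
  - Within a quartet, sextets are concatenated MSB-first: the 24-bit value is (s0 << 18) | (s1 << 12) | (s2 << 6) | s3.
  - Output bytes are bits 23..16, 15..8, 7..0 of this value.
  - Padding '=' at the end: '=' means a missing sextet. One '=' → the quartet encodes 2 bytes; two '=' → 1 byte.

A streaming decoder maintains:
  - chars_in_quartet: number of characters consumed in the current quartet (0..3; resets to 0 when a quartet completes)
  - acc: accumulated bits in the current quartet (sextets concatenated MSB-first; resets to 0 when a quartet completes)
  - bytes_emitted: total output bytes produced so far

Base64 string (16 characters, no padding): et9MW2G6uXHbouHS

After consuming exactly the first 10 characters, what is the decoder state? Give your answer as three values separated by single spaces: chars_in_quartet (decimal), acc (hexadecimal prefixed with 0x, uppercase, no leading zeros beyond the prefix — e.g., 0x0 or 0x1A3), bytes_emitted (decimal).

Answer: 2 0xB97 6

Derivation:
After char 0 ('e'=30): chars_in_quartet=1 acc=0x1E bytes_emitted=0
After char 1 ('t'=45): chars_in_quartet=2 acc=0x7AD bytes_emitted=0
After char 2 ('9'=61): chars_in_quartet=3 acc=0x1EB7D bytes_emitted=0
After char 3 ('M'=12): chars_in_quartet=4 acc=0x7ADF4C -> emit 7A DF 4C, reset; bytes_emitted=3
After char 4 ('W'=22): chars_in_quartet=1 acc=0x16 bytes_emitted=3
After char 5 ('2'=54): chars_in_quartet=2 acc=0x5B6 bytes_emitted=3
After char 6 ('G'=6): chars_in_quartet=3 acc=0x16D86 bytes_emitted=3
After char 7 ('6'=58): chars_in_quartet=4 acc=0x5B61BA -> emit 5B 61 BA, reset; bytes_emitted=6
After char 8 ('u'=46): chars_in_quartet=1 acc=0x2E bytes_emitted=6
After char 9 ('X'=23): chars_in_quartet=2 acc=0xB97 bytes_emitted=6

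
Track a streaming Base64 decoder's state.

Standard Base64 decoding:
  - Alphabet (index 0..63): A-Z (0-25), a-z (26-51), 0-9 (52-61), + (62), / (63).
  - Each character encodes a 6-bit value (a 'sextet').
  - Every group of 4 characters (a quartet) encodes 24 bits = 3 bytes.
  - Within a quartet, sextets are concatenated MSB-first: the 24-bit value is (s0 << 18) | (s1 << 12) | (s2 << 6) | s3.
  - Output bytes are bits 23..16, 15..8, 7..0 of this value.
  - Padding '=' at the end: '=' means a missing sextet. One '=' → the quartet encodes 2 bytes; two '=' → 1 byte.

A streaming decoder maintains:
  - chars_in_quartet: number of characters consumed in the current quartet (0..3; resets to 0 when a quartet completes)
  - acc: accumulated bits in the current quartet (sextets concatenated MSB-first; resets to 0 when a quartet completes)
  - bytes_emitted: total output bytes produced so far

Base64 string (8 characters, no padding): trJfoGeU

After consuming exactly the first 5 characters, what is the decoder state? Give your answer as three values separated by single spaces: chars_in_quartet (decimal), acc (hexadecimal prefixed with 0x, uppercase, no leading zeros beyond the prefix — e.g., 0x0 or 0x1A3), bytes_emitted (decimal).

After char 0 ('t'=45): chars_in_quartet=1 acc=0x2D bytes_emitted=0
After char 1 ('r'=43): chars_in_quartet=2 acc=0xB6B bytes_emitted=0
After char 2 ('J'=9): chars_in_quartet=3 acc=0x2DAC9 bytes_emitted=0
After char 3 ('f'=31): chars_in_quartet=4 acc=0xB6B25F -> emit B6 B2 5F, reset; bytes_emitted=3
After char 4 ('o'=40): chars_in_quartet=1 acc=0x28 bytes_emitted=3

Answer: 1 0x28 3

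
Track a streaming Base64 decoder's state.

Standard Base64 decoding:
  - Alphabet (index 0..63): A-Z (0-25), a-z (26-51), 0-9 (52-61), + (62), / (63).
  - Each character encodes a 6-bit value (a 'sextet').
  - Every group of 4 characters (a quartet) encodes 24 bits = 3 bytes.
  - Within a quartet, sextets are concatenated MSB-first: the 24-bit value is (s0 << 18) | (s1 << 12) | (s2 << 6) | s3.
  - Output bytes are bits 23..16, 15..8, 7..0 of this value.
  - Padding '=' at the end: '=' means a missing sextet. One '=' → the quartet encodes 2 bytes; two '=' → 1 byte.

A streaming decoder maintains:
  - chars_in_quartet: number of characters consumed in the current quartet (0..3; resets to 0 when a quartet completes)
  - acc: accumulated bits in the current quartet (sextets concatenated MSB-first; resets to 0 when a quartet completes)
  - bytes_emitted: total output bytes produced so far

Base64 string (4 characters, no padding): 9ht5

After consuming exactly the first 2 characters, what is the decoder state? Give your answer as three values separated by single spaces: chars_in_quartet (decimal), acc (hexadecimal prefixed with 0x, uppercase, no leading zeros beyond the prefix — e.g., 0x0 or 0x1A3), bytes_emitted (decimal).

After char 0 ('9'=61): chars_in_quartet=1 acc=0x3D bytes_emitted=0
After char 1 ('h'=33): chars_in_quartet=2 acc=0xF61 bytes_emitted=0

Answer: 2 0xF61 0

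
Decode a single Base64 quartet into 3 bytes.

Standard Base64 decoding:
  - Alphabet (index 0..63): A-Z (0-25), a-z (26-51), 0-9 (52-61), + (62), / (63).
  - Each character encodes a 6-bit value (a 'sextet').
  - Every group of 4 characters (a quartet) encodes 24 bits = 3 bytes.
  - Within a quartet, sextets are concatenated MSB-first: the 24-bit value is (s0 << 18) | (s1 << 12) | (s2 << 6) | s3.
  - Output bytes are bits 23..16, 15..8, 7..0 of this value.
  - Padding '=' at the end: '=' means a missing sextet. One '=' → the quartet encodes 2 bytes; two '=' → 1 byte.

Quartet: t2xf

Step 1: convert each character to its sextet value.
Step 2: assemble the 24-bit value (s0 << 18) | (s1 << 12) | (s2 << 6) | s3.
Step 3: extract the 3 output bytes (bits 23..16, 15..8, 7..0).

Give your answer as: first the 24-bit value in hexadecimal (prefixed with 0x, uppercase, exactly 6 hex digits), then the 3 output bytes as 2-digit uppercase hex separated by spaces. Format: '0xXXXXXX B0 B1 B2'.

Answer: 0xB76C5F B7 6C 5F

Derivation:
Sextets: t=45, 2=54, x=49, f=31
24-bit: (45<<18) | (54<<12) | (49<<6) | 31
      = 0xB40000 | 0x036000 | 0x000C40 | 0x00001F
      = 0xB76C5F
Bytes: (v>>16)&0xFF=B7, (v>>8)&0xFF=6C, v&0xFF=5F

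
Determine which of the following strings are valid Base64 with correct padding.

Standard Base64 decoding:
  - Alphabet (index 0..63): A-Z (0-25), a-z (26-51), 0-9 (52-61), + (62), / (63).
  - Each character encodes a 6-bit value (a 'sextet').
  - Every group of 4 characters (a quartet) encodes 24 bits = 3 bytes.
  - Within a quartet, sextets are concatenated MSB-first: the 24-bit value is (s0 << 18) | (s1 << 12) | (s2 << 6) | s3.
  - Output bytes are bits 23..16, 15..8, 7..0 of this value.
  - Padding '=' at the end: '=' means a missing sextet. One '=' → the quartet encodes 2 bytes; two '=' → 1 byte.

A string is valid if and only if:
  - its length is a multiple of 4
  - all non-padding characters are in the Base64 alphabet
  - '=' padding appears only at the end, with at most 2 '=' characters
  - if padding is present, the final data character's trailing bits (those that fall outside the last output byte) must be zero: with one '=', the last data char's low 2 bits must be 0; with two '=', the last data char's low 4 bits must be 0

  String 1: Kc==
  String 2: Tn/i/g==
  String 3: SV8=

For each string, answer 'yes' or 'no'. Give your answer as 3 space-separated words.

Answer: no yes yes

Derivation:
String 1: 'Kc==' → invalid (bad trailing bits)
String 2: 'Tn/i/g==' → valid
String 3: 'SV8=' → valid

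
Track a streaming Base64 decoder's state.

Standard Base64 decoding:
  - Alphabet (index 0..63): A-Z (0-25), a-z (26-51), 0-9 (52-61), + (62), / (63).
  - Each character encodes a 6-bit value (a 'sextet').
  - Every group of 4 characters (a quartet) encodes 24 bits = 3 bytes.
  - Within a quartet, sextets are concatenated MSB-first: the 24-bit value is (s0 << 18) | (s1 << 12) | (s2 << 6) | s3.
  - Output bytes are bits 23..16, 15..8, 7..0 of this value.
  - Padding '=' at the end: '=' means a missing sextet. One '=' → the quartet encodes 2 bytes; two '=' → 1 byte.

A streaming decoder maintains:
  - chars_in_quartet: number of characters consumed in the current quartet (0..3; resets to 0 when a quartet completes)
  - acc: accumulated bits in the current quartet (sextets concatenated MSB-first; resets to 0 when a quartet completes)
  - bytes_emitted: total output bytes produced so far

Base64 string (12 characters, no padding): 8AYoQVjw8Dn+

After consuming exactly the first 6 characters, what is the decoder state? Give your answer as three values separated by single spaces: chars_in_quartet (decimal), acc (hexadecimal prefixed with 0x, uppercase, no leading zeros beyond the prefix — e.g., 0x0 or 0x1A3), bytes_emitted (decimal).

Answer: 2 0x415 3

Derivation:
After char 0 ('8'=60): chars_in_quartet=1 acc=0x3C bytes_emitted=0
After char 1 ('A'=0): chars_in_quartet=2 acc=0xF00 bytes_emitted=0
After char 2 ('Y'=24): chars_in_quartet=3 acc=0x3C018 bytes_emitted=0
After char 3 ('o'=40): chars_in_quartet=4 acc=0xF00628 -> emit F0 06 28, reset; bytes_emitted=3
After char 4 ('Q'=16): chars_in_quartet=1 acc=0x10 bytes_emitted=3
After char 5 ('V'=21): chars_in_quartet=2 acc=0x415 bytes_emitted=3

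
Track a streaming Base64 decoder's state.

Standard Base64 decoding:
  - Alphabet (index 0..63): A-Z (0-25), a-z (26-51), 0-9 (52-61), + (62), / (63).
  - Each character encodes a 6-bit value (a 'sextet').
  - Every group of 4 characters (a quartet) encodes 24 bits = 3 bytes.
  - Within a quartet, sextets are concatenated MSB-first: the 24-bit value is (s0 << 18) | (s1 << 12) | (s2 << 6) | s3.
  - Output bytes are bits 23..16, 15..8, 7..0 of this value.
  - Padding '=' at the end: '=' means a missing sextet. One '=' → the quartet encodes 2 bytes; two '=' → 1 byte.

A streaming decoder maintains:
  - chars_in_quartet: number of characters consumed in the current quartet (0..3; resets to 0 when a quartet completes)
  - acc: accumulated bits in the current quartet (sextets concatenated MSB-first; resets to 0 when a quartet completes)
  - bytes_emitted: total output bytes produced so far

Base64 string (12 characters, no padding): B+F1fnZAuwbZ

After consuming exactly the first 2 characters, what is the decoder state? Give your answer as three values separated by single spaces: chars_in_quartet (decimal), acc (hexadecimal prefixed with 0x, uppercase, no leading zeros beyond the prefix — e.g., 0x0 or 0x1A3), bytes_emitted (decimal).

After char 0 ('B'=1): chars_in_quartet=1 acc=0x1 bytes_emitted=0
After char 1 ('+'=62): chars_in_quartet=2 acc=0x7E bytes_emitted=0

Answer: 2 0x7E 0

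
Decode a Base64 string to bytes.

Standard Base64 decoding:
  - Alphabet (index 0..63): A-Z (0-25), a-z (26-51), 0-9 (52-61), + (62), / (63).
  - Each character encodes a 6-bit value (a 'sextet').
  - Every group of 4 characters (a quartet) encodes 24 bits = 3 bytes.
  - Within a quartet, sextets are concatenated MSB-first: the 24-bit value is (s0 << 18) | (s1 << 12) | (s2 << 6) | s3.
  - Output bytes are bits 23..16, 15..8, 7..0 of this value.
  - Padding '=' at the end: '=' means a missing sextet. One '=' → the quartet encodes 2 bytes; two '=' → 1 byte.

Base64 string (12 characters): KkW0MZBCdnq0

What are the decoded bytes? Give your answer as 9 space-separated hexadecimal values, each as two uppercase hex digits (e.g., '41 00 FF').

After char 0 ('K'=10): chars_in_quartet=1 acc=0xA bytes_emitted=0
After char 1 ('k'=36): chars_in_quartet=2 acc=0x2A4 bytes_emitted=0
After char 2 ('W'=22): chars_in_quartet=3 acc=0xA916 bytes_emitted=0
After char 3 ('0'=52): chars_in_quartet=4 acc=0x2A45B4 -> emit 2A 45 B4, reset; bytes_emitted=3
After char 4 ('M'=12): chars_in_quartet=1 acc=0xC bytes_emitted=3
After char 5 ('Z'=25): chars_in_quartet=2 acc=0x319 bytes_emitted=3
After char 6 ('B'=1): chars_in_quartet=3 acc=0xC641 bytes_emitted=3
After char 7 ('C'=2): chars_in_quartet=4 acc=0x319042 -> emit 31 90 42, reset; bytes_emitted=6
After char 8 ('d'=29): chars_in_quartet=1 acc=0x1D bytes_emitted=6
After char 9 ('n'=39): chars_in_quartet=2 acc=0x767 bytes_emitted=6
After char 10 ('q'=42): chars_in_quartet=3 acc=0x1D9EA bytes_emitted=6
After char 11 ('0'=52): chars_in_quartet=4 acc=0x767AB4 -> emit 76 7A B4, reset; bytes_emitted=9

Answer: 2A 45 B4 31 90 42 76 7A B4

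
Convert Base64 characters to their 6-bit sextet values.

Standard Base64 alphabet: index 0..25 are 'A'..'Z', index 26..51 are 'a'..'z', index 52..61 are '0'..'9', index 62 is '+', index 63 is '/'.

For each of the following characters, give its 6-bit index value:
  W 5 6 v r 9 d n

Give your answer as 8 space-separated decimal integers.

'W': A..Z range, ord('W') − ord('A') = 22
'5': 0..9 range, 52 + ord('5') − ord('0') = 57
'6': 0..9 range, 52 + ord('6') − ord('0') = 58
'v': a..z range, 26 + ord('v') − ord('a') = 47
'r': a..z range, 26 + ord('r') − ord('a') = 43
'9': 0..9 range, 52 + ord('9') − ord('0') = 61
'd': a..z range, 26 + ord('d') − ord('a') = 29
'n': a..z range, 26 + ord('n') − ord('a') = 39

Answer: 22 57 58 47 43 61 29 39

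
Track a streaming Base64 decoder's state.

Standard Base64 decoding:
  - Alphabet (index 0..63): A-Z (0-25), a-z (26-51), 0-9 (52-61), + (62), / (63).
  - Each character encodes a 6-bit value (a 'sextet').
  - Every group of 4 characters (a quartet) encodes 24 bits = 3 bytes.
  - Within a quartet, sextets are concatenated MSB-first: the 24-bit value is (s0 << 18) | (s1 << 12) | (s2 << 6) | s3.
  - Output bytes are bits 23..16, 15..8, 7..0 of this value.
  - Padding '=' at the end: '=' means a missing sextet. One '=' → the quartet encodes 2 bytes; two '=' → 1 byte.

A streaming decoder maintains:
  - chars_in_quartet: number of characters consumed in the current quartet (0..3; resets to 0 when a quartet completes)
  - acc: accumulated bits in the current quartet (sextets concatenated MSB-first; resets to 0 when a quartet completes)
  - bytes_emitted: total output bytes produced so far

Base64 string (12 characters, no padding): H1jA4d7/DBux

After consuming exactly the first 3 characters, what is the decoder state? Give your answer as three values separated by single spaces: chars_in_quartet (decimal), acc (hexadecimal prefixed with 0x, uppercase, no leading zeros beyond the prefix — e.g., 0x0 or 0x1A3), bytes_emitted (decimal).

Answer: 3 0x7D63 0

Derivation:
After char 0 ('H'=7): chars_in_quartet=1 acc=0x7 bytes_emitted=0
After char 1 ('1'=53): chars_in_quartet=2 acc=0x1F5 bytes_emitted=0
After char 2 ('j'=35): chars_in_quartet=3 acc=0x7D63 bytes_emitted=0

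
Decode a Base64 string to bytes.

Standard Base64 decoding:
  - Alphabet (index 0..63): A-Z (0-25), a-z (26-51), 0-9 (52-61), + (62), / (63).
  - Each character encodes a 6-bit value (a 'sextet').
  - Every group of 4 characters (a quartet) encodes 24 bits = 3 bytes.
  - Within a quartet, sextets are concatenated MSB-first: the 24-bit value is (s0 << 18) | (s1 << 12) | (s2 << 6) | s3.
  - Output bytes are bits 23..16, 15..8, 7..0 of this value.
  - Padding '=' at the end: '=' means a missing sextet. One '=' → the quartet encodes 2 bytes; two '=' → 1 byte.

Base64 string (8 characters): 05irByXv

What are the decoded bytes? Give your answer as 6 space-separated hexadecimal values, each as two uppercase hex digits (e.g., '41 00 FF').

After char 0 ('0'=52): chars_in_quartet=1 acc=0x34 bytes_emitted=0
After char 1 ('5'=57): chars_in_quartet=2 acc=0xD39 bytes_emitted=0
After char 2 ('i'=34): chars_in_quartet=3 acc=0x34E62 bytes_emitted=0
After char 3 ('r'=43): chars_in_quartet=4 acc=0xD398AB -> emit D3 98 AB, reset; bytes_emitted=3
After char 4 ('B'=1): chars_in_quartet=1 acc=0x1 bytes_emitted=3
After char 5 ('y'=50): chars_in_quartet=2 acc=0x72 bytes_emitted=3
After char 6 ('X'=23): chars_in_quartet=3 acc=0x1C97 bytes_emitted=3
After char 7 ('v'=47): chars_in_quartet=4 acc=0x725EF -> emit 07 25 EF, reset; bytes_emitted=6

Answer: D3 98 AB 07 25 EF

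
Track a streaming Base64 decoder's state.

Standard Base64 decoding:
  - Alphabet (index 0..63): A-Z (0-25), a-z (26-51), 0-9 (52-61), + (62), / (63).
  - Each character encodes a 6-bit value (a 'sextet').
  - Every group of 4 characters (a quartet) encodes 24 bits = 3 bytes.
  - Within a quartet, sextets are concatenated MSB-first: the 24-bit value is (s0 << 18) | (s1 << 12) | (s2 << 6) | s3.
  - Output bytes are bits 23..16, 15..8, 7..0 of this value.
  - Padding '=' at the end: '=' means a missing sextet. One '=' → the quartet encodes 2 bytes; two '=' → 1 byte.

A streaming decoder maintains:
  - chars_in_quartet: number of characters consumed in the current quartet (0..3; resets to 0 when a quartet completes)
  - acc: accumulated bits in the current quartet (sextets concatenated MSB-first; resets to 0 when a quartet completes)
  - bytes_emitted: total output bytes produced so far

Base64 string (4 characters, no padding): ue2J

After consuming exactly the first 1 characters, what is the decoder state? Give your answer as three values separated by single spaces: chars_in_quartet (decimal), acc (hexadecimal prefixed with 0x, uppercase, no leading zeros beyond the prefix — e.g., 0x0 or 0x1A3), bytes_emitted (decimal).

After char 0 ('u'=46): chars_in_quartet=1 acc=0x2E bytes_emitted=0

Answer: 1 0x2E 0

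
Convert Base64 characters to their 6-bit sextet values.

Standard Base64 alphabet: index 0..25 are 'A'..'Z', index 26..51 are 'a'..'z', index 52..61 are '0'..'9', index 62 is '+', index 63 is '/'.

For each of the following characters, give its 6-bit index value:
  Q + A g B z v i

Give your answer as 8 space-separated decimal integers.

'Q': A..Z range, ord('Q') − ord('A') = 16
'+': index 62
'A': A..Z range, ord('A') − ord('A') = 0
'g': a..z range, 26 + ord('g') − ord('a') = 32
'B': A..Z range, ord('B') − ord('A') = 1
'z': a..z range, 26 + ord('z') − ord('a') = 51
'v': a..z range, 26 + ord('v') − ord('a') = 47
'i': a..z range, 26 + ord('i') − ord('a') = 34

Answer: 16 62 0 32 1 51 47 34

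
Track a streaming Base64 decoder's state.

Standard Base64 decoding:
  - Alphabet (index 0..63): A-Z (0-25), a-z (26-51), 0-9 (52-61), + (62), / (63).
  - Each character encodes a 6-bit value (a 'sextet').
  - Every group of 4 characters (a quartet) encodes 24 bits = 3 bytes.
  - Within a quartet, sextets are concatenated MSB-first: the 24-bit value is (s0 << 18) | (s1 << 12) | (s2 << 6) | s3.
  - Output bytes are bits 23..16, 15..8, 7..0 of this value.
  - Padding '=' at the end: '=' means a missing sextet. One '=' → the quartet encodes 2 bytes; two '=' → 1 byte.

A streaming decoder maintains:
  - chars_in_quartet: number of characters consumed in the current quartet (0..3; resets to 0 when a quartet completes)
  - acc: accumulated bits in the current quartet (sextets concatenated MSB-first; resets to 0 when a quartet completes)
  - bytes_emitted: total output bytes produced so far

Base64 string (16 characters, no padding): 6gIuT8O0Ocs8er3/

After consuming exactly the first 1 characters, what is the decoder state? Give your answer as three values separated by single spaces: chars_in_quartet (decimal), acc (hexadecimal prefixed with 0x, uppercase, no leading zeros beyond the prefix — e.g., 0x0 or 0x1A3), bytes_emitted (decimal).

Answer: 1 0x3A 0

Derivation:
After char 0 ('6'=58): chars_in_quartet=1 acc=0x3A bytes_emitted=0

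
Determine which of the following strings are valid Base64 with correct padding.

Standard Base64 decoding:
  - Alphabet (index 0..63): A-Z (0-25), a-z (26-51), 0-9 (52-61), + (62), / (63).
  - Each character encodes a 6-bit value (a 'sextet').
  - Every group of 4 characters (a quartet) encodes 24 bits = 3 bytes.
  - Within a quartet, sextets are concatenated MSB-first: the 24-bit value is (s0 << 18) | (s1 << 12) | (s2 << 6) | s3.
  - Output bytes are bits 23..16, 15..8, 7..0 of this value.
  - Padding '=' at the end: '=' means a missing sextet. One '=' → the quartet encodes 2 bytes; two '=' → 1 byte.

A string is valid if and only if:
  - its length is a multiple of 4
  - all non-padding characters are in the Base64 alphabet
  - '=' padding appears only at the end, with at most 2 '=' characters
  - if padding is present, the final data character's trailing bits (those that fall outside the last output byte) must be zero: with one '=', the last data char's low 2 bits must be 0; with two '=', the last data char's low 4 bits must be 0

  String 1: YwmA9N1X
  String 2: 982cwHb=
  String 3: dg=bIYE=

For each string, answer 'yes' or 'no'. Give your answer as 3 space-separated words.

Answer: yes no no

Derivation:
String 1: 'YwmA9N1X' → valid
String 2: '982cwHb=' → invalid (bad trailing bits)
String 3: 'dg=bIYE=' → invalid (bad char(s): ['=']; '=' in middle)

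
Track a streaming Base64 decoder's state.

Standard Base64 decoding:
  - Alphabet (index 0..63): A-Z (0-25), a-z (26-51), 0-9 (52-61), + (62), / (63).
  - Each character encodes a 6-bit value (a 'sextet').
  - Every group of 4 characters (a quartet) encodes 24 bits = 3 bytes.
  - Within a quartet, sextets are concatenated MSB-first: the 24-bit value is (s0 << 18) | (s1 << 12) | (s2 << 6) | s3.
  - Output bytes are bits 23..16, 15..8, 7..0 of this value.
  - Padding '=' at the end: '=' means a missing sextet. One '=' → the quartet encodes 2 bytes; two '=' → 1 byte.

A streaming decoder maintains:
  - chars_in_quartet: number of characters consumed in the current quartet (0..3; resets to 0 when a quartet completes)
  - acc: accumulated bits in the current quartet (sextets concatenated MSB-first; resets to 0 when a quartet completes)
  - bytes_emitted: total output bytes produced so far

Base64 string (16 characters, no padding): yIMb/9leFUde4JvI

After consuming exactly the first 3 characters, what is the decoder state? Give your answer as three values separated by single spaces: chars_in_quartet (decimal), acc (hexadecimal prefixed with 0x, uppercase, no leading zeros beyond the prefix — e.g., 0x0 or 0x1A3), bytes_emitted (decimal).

After char 0 ('y'=50): chars_in_quartet=1 acc=0x32 bytes_emitted=0
After char 1 ('I'=8): chars_in_quartet=2 acc=0xC88 bytes_emitted=0
After char 2 ('M'=12): chars_in_quartet=3 acc=0x3220C bytes_emitted=0

Answer: 3 0x3220C 0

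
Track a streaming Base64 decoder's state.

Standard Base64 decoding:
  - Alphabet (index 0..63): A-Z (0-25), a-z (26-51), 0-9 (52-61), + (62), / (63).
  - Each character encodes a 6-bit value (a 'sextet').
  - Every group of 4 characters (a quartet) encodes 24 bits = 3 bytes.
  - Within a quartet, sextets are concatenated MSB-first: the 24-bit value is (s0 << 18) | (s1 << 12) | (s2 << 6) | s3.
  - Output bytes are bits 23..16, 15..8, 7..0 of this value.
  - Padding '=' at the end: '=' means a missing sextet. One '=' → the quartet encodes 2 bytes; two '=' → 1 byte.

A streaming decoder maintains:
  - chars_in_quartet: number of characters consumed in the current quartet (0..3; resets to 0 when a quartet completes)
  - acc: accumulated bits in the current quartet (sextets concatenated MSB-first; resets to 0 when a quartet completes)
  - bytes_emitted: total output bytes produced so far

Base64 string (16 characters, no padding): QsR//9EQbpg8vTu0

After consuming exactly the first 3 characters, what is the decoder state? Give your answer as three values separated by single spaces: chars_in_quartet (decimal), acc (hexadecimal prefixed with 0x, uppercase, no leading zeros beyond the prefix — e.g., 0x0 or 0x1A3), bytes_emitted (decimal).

Answer: 3 0x10B11 0

Derivation:
After char 0 ('Q'=16): chars_in_quartet=1 acc=0x10 bytes_emitted=0
After char 1 ('s'=44): chars_in_quartet=2 acc=0x42C bytes_emitted=0
After char 2 ('R'=17): chars_in_quartet=3 acc=0x10B11 bytes_emitted=0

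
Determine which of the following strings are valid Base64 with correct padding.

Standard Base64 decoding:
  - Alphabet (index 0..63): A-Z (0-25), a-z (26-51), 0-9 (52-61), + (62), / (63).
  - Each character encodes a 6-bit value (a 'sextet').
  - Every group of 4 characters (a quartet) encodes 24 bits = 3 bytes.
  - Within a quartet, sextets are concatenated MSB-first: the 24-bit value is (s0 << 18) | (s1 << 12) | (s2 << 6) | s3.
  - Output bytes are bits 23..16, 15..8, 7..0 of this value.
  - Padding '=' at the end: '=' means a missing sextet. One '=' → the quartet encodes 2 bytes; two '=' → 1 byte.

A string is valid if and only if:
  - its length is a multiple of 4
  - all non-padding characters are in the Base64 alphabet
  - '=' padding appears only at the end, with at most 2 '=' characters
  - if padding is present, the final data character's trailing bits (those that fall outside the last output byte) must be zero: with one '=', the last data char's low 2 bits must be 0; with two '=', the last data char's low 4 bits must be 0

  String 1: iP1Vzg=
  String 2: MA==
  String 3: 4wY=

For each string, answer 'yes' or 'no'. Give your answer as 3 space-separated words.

String 1: 'iP1Vzg=' → invalid (len=7 not mult of 4)
String 2: 'MA==' → valid
String 3: '4wY=' → valid

Answer: no yes yes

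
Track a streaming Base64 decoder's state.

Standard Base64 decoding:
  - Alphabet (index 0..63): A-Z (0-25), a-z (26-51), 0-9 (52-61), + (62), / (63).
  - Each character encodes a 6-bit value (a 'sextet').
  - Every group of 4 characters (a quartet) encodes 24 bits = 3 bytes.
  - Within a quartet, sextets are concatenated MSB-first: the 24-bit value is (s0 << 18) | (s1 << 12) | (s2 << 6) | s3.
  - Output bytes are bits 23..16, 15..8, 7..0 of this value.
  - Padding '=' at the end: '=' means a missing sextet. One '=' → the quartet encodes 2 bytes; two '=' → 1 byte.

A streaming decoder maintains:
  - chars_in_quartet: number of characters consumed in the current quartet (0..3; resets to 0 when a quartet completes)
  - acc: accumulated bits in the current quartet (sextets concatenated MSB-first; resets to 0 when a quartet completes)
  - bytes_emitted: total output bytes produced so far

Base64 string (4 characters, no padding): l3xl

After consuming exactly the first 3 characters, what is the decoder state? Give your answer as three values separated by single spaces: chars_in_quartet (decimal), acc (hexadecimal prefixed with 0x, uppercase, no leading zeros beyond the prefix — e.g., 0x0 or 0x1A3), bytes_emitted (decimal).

After char 0 ('l'=37): chars_in_quartet=1 acc=0x25 bytes_emitted=0
After char 1 ('3'=55): chars_in_quartet=2 acc=0x977 bytes_emitted=0
After char 2 ('x'=49): chars_in_quartet=3 acc=0x25DF1 bytes_emitted=0

Answer: 3 0x25DF1 0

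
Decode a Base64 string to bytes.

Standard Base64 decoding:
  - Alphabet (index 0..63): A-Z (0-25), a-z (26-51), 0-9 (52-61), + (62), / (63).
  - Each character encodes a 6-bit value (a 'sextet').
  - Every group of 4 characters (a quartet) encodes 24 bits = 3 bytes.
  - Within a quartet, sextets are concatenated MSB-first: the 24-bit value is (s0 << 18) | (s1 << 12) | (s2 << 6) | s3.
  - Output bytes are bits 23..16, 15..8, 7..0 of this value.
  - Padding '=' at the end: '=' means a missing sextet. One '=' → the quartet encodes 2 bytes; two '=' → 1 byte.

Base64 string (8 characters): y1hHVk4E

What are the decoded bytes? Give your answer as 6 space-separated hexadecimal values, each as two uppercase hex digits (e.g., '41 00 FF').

After char 0 ('y'=50): chars_in_quartet=1 acc=0x32 bytes_emitted=0
After char 1 ('1'=53): chars_in_quartet=2 acc=0xCB5 bytes_emitted=0
After char 2 ('h'=33): chars_in_quartet=3 acc=0x32D61 bytes_emitted=0
After char 3 ('H'=7): chars_in_quartet=4 acc=0xCB5847 -> emit CB 58 47, reset; bytes_emitted=3
After char 4 ('V'=21): chars_in_quartet=1 acc=0x15 bytes_emitted=3
After char 5 ('k'=36): chars_in_quartet=2 acc=0x564 bytes_emitted=3
After char 6 ('4'=56): chars_in_quartet=3 acc=0x15938 bytes_emitted=3
After char 7 ('E'=4): chars_in_quartet=4 acc=0x564E04 -> emit 56 4E 04, reset; bytes_emitted=6

Answer: CB 58 47 56 4E 04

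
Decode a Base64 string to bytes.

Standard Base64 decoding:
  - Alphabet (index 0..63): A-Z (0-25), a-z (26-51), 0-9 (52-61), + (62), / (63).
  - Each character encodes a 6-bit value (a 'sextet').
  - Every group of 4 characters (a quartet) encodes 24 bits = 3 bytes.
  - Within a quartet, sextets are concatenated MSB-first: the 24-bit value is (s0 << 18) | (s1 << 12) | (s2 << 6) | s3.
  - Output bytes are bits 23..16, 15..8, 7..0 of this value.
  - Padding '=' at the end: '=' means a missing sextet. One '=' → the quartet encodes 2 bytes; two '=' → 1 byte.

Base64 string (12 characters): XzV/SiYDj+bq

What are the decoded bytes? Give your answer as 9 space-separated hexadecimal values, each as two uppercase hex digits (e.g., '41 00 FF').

After char 0 ('X'=23): chars_in_quartet=1 acc=0x17 bytes_emitted=0
After char 1 ('z'=51): chars_in_quartet=2 acc=0x5F3 bytes_emitted=0
After char 2 ('V'=21): chars_in_quartet=3 acc=0x17CD5 bytes_emitted=0
After char 3 ('/'=63): chars_in_quartet=4 acc=0x5F357F -> emit 5F 35 7F, reset; bytes_emitted=3
After char 4 ('S'=18): chars_in_quartet=1 acc=0x12 bytes_emitted=3
After char 5 ('i'=34): chars_in_quartet=2 acc=0x4A2 bytes_emitted=3
After char 6 ('Y'=24): chars_in_quartet=3 acc=0x12898 bytes_emitted=3
After char 7 ('D'=3): chars_in_quartet=4 acc=0x4A2603 -> emit 4A 26 03, reset; bytes_emitted=6
After char 8 ('j'=35): chars_in_quartet=1 acc=0x23 bytes_emitted=6
After char 9 ('+'=62): chars_in_quartet=2 acc=0x8FE bytes_emitted=6
After char 10 ('b'=27): chars_in_quartet=3 acc=0x23F9B bytes_emitted=6
After char 11 ('q'=42): chars_in_quartet=4 acc=0x8FE6EA -> emit 8F E6 EA, reset; bytes_emitted=9

Answer: 5F 35 7F 4A 26 03 8F E6 EA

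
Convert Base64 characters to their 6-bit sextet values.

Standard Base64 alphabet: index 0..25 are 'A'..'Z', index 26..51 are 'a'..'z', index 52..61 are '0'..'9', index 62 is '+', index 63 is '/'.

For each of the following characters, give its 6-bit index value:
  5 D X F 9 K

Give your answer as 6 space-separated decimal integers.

Answer: 57 3 23 5 61 10

Derivation:
'5': 0..9 range, 52 + ord('5') − ord('0') = 57
'D': A..Z range, ord('D') − ord('A') = 3
'X': A..Z range, ord('X') − ord('A') = 23
'F': A..Z range, ord('F') − ord('A') = 5
'9': 0..9 range, 52 + ord('9') − ord('0') = 61
'K': A..Z range, ord('K') − ord('A') = 10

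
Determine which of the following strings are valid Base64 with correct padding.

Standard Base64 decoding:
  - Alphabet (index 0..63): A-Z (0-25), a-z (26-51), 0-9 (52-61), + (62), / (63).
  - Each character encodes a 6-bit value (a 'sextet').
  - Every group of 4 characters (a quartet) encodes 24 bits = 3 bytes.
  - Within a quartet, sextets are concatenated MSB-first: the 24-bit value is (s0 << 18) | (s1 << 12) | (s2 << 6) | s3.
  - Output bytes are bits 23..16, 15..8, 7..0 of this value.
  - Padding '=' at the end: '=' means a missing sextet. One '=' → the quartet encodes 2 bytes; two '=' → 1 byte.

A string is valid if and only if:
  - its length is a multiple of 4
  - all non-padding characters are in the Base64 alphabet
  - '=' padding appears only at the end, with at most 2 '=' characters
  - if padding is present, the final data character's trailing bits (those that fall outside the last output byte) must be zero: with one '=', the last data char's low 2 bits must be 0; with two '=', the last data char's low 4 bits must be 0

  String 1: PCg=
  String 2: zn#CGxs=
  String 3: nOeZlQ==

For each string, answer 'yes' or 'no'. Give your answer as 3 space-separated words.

Answer: yes no yes

Derivation:
String 1: 'PCg=' → valid
String 2: 'zn#CGxs=' → invalid (bad char(s): ['#'])
String 3: 'nOeZlQ==' → valid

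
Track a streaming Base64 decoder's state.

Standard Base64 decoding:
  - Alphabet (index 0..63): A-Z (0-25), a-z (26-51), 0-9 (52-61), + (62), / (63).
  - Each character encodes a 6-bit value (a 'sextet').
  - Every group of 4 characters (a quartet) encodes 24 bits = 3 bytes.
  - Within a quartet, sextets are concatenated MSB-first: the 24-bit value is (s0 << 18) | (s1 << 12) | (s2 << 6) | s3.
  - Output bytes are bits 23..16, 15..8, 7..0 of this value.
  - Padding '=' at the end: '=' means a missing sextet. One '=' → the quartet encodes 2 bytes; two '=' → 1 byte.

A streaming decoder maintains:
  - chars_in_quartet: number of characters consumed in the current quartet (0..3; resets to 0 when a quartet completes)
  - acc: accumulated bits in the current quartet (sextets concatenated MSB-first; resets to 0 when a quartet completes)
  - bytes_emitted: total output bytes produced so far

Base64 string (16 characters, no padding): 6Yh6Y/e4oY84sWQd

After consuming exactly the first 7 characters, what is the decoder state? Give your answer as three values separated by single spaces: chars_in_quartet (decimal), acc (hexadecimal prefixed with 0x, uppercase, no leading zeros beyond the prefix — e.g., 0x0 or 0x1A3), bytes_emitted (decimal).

Answer: 3 0x18FDE 3

Derivation:
After char 0 ('6'=58): chars_in_quartet=1 acc=0x3A bytes_emitted=0
After char 1 ('Y'=24): chars_in_quartet=2 acc=0xE98 bytes_emitted=0
After char 2 ('h'=33): chars_in_quartet=3 acc=0x3A621 bytes_emitted=0
After char 3 ('6'=58): chars_in_quartet=4 acc=0xE9887A -> emit E9 88 7A, reset; bytes_emitted=3
After char 4 ('Y'=24): chars_in_quartet=1 acc=0x18 bytes_emitted=3
After char 5 ('/'=63): chars_in_quartet=2 acc=0x63F bytes_emitted=3
After char 6 ('e'=30): chars_in_quartet=3 acc=0x18FDE bytes_emitted=3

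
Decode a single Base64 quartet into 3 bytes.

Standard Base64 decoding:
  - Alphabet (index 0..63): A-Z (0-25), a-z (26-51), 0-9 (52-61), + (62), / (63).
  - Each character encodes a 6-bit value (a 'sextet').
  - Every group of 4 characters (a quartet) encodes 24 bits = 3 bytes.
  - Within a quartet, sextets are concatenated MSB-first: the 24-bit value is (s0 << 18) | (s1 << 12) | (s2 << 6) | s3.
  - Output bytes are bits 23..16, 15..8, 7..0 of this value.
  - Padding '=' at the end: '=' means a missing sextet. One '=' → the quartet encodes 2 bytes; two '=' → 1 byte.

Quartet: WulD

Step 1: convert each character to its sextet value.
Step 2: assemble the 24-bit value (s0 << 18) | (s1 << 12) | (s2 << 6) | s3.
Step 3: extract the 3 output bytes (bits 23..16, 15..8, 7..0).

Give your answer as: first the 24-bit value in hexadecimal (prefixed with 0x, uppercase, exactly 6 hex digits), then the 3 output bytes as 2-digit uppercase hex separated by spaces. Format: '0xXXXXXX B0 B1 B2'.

Sextets: W=22, u=46, l=37, D=3
24-bit: (22<<18) | (46<<12) | (37<<6) | 3
      = 0x580000 | 0x02E000 | 0x000940 | 0x000003
      = 0x5AE943
Bytes: (v>>16)&0xFF=5A, (v>>8)&0xFF=E9, v&0xFF=43

Answer: 0x5AE943 5A E9 43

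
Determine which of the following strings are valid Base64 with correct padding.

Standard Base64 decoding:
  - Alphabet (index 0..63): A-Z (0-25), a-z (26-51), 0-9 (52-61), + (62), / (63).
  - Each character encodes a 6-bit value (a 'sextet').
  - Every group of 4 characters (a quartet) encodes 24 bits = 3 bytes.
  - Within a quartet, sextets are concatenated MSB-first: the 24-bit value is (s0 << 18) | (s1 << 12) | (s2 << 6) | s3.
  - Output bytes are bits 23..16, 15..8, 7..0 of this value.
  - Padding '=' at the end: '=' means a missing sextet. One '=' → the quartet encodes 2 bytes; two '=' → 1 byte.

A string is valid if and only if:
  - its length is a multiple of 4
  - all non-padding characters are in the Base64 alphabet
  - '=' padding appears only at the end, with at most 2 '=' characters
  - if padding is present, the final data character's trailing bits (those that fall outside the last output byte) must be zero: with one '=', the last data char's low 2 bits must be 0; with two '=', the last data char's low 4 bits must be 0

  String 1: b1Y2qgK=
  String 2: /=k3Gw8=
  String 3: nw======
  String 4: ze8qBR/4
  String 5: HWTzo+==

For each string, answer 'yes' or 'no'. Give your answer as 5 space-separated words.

Answer: no no no yes no

Derivation:
String 1: 'b1Y2qgK=' → invalid (bad trailing bits)
String 2: '/=k3Gw8=' → invalid (bad char(s): ['=']; '=' in middle)
String 3: 'nw======' → invalid (6 pad chars (max 2))
String 4: 'ze8qBR/4' → valid
String 5: 'HWTzo+==' → invalid (bad trailing bits)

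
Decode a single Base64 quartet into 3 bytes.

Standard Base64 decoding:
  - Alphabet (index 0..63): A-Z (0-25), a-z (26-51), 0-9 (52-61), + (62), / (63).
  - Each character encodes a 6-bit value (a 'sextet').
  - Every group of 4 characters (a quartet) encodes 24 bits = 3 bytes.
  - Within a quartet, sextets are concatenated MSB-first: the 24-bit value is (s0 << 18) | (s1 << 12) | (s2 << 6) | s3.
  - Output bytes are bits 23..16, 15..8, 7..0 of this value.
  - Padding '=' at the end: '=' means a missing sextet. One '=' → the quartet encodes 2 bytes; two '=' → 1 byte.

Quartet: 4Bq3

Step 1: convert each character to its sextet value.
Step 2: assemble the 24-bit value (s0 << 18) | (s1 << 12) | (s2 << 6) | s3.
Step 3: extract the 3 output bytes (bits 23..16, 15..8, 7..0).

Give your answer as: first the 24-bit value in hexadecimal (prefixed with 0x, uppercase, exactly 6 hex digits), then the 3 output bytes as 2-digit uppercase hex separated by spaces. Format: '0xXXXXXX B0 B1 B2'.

Answer: 0xE01AB7 E0 1A B7

Derivation:
Sextets: 4=56, B=1, q=42, 3=55
24-bit: (56<<18) | (1<<12) | (42<<6) | 55
      = 0xE00000 | 0x001000 | 0x000A80 | 0x000037
      = 0xE01AB7
Bytes: (v>>16)&0xFF=E0, (v>>8)&0xFF=1A, v&0xFF=B7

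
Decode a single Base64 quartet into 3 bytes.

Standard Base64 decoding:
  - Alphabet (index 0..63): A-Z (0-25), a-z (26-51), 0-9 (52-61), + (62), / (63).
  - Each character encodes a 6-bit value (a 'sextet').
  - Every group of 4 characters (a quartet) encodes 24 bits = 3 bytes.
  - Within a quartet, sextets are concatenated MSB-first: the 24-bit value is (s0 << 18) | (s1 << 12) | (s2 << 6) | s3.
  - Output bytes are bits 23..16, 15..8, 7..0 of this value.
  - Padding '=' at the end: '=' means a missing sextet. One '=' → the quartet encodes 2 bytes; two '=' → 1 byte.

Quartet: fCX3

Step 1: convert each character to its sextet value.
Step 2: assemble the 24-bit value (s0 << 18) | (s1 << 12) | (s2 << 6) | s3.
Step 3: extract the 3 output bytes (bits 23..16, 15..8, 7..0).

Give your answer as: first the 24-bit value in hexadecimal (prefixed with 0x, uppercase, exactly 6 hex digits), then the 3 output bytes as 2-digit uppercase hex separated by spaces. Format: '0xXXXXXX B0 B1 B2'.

Sextets: f=31, C=2, X=23, 3=55
24-bit: (31<<18) | (2<<12) | (23<<6) | 55
      = 0x7C0000 | 0x002000 | 0x0005C0 | 0x000037
      = 0x7C25F7
Bytes: (v>>16)&0xFF=7C, (v>>8)&0xFF=25, v&0xFF=F7

Answer: 0x7C25F7 7C 25 F7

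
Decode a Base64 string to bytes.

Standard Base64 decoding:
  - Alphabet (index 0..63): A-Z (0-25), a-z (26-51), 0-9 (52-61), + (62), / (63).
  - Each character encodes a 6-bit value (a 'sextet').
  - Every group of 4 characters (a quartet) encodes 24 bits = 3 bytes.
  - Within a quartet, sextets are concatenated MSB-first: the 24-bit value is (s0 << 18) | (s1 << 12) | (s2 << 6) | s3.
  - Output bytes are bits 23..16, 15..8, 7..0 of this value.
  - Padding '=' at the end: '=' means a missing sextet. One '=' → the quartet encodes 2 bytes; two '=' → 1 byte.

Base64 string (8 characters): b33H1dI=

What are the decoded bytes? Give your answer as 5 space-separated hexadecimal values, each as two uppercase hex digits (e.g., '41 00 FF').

Answer: 6F 7D C7 D5 D2

Derivation:
After char 0 ('b'=27): chars_in_quartet=1 acc=0x1B bytes_emitted=0
After char 1 ('3'=55): chars_in_quartet=2 acc=0x6F7 bytes_emitted=0
After char 2 ('3'=55): chars_in_quartet=3 acc=0x1BDF7 bytes_emitted=0
After char 3 ('H'=7): chars_in_quartet=4 acc=0x6F7DC7 -> emit 6F 7D C7, reset; bytes_emitted=3
After char 4 ('1'=53): chars_in_quartet=1 acc=0x35 bytes_emitted=3
After char 5 ('d'=29): chars_in_quartet=2 acc=0xD5D bytes_emitted=3
After char 6 ('I'=8): chars_in_quartet=3 acc=0x35748 bytes_emitted=3
Padding '=': partial quartet acc=0x35748 -> emit D5 D2; bytes_emitted=5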